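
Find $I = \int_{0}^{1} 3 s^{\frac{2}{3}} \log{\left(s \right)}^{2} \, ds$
$\frac{162}{125}$

Begin with the known integral
$$J(a) = \int_{0}^{1} 3 s^{a} \, ds = \frac{3}{a + 1}.$$

Differentiating under the integral sign brings down a factor of $\ln s$:
$$\frac{dJ}{da} = \int_{0}^{1} 3 s^{a} \log{\left(s \right)} \, ds = - \frac{3}{\left(a + 1\right)^{2}}.$$

Repeating twice in total — each differentiation brings down another $\ln s$ — gives
$$\frac{d^{2}J}{da^{2}} = \int_{0}^{1} 3 s^{a} \log{\left(s \right)}^{2} \, ds = \frac{6}{\left(a + 1\right)^{3}},$$
and the integrand here is exactly the target integrand, so $I = \frac{6}{\left(a + 1\right)^{3}}$.

Setting $a = \frac{2}{3}$:
$$I = \frac{162}{125}.$$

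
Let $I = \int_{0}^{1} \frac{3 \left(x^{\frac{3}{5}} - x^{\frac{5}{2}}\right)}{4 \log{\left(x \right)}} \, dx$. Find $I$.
$\log{\left(\frac{8 \sqrt[4]{35}}{35} \right)}$

Introduce a parameter $a$ in the exponent: let $I(a) = \int_{0}^{1} \frac{3 \left(- x^{\frac{5}{2}} + x^{a}\right)}{4 \log{\left(x \right)}} \, dx$.

Since $\dfrac{\partial}{\partial a}\,x^{a} = x^{a} \ln x$, the $\ln x$ in the denominator cancels and
$$\frac{dI}{da} = \int_{0}^{1} \frac{3}{4} x^{a} \, dx = \frac{3}{4} \left[\frac{x^{a+1}}{a+1}\right]_0^1 = \frac{3}{4 \left(a + 1\right)}.$$

Integrating with respect to $a$ gives $I(a) = \log{\left(\frac{2^{\frac{3}{4}} \sqrt[4]{7} \left(a + 1\right)^{\frac{3}{4}}}{7} \right)} + C$.

At $a = \frac{5}{2}$ the integrand is identically $0$, so $I(\frac{5}{2}) = 0$. The closed form gives $0$, hence $C = 0$.

Setting $a = \frac{3}{5}$:
$$I = \log{\left(\frac{8 \sqrt[4]{35}}{35} \right)}.$$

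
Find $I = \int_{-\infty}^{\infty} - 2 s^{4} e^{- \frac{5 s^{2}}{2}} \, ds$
$- \frac{6 \sqrt{10} \sqrt{\pi}}{125}$

Consider the simpler parametrised integral
$$J(a) = \int_{-\infty}^{\infty} - 2 e^{- a s^{2}} \, ds = - \frac{2 \sqrt{\pi}}{\sqrt{a}}.$$

Differentiating under the integral sign brings down a factor of $(-s^2)$:
$$\frac{dJ}{da} = \int_{-\infty}^{\infty} 2 s^{2} e^{- a s^{2}} \, ds = \frac{\sqrt{\pi}}{a^{\frac{3}{2}}}.$$

Repeating twice in total — each differentiation brings down another $(-s^2)$ — gives
$$\frac{d^{2}J}{da^{2}} = \int_{-\infty}^{\infty} - 2 s^{4} e^{- a s^{2}} \, ds = - \frac{3 \sqrt{\pi}}{2 a^{\frac{5}{2}}},$$
and the integrand here is exactly the target integrand, so $I = - \frac{3 \sqrt{\pi}}{2 a^{\frac{5}{2}}}$.

Setting $a = \frac{5}{2}$:
$$I = - \frac{6 \sqrt{10} \sqrt{\pi}}{125}.$$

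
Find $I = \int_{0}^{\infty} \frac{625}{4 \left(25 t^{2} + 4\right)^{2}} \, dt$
$\frac{125 \pi}{128}$

Begin with the known result
$$J(a) = \int_{0}^{\infty} \frac{1}{4 \left(a^{2} + t^{2}\right)} \, dt = \frac{\pi}{8 a}.$$

Differentiating under the integral sign with respect to $a$,
$$\frac{dJ}{da} = \int_{0}^{\infty} - \frac{a}{2 \left(a^{2} + t^{2}\right)^{2}} \, dt = - \frac{\pi}{8 a^{2}},$$
so $\int_{0}^{\infty} \frac{1}{4 \left(a^{2} + t^{2}\right)^{2}} \, dt = \frac{\pi}{16 a^{3}}$.

Setting $a = \frac{2}{5}$:
$$I = \frac{125 \pi}{128}.$$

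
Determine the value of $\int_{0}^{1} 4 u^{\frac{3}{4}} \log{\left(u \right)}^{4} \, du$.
$\frac{98304}{16807}$

Consider the simpler parametrised integral
$$J(a) = \int_{0}^{1} 4 u^{a} \, du = \frac{4}{a + 1}.$$

Differentiating under the integral sign brings down a factor of $\ln u$:
$$\frac{dJ}{da} = \int_{0}^{1} 4 u^{a} \log{\left(u \right)} \, du = - \frac{4}{\left(a + 1\right)^{2}}.$$

Repeating $4$ times in total — each differentiation brings down another $\ln u$ — gives
$$\frac{d^{4}J}{da^{4}} = \int_{0}^{1} 4 u^{a} \log{\left(u \right)}^{4} \, du = \frac{96}{\left(a + 1\right)^{5}},$$
and the integrand here is exactly the target integrand, so $I = \frac{96}{\left(a + 1\right)^{5}}$.

Setting $a = \frac{3}{4}$:
$$I = \frac{98304}{16807}.$$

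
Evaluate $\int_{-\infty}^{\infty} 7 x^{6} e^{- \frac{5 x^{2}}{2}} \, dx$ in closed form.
$\frac{21 \sqrt{10} \sqrt{\pi}}{125}$

Start from the elementary integral
$$J(a) = \int_{-\infty}^{\infty} 7 e^{- a x^{2}} \, dx = \frac{7 \sqrt{\pi}}{\sqrt{a}}.$$

Differentiating under the integral sign brings down a factor of $(-x^2)$:
$$\frac{dJ}{da} = \int_{-\infty}^{\infty} - 7 x^{2} e^{- a x^{2}} \, dx = - \frac{7 \sqrt{\pi}}{2 a^{\frac{3}{2}}}.$$

Repeating $3$ times in total — each differentiation brings down another $(-x^2)$ — gives
$$\frac{d^{3}J}{da^{3}} = \int_{-\infty}^{\infty} - 7 x^{6} e^{- a x^{2}} \, dx = - \frac{105 \sqrt{\pi}}{8 a^{\frac{7}{2}}},$$
and the integrand here is $(-1)^{3}$ times the target integrand, so $I = (-1)^{3}\,\frac{d^{3}J}{da^{3}} = \frac{105 \sqrt{\pi}}{8 a^{\frac{7}{2}}}$.

Setting $a = \frac{5}{2}$:
$$I = \frac{21 \sqrt{10} \sqrt{\pi}}{125}.$$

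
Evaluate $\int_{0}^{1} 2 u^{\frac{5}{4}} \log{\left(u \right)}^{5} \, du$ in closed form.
$- \frac{327680}{177147}$

Start from the elementary integral
$$J(a) = \int_{0}^{1} 2 u^{a} \, du = \frac{2}{a + 1}.$$

Differentiating under the integral sign brings down a factor of $\ln u$:
$$\frac{dJ}{da} = \int_{0}^{1} 2 u^{a} \log{\left(u \right)} \, du = - \frac{2}{\left(a + 1\right)^{2}}.$$

Repeating $5$ times in total — each differentiation brings down another $\ln u$ — gives
$$\frac{d^{5}J}{da^{5}} = \int_{0}^{1} 2 u^{a} \log{\left(u \right)}^{5} \, du = - \frac{240}{\left(a + 1\right)^{6}},$$
and the integrand here is exactly the target integrand, so $I = - \frac{240}{\left(a + 1\right)^{6}}$.

Setting $a = \frac{5}{4}$:
$$I = - \frac{327680}{177147}.$$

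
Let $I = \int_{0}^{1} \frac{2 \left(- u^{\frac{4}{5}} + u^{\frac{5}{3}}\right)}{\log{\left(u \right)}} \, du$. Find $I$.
$\log{\left(\frac{1600}{729} \right)}$

Consider the one-parameter family: let $I(a) = \int_{0}^{1} \frac{2 \left(- u^{\frac{4}{5}} + u^{a}\right)}{\log{\left(u \right)}} \, du$.

Since $\dfrac{\partial}{\partial a}\,u^{a} = u^{a} \ln u$, the $\ln u$ in the denominator cancels and
$$\frac{dI}{da} = \int_{0}^{1} 2 u^{a} \, du = 2 \left[\frac{u^{a+1}}{a+1}\right]_0^1 = \frac{2}{a + 1}.$$

Integrating with respect to $a$ gives $I(a) = \log{\left(\frac{25 \left(a + 1\right)^{2}}{81} \right)} + C$.

At $a = \frac{4}{5}$ the integrand is identically $0$, so $I(\frac{4}{5}) = 0$. The closed form gives $0$, hence $C = 0$.

Setting $a = \frac{5}{3}$:
$$I = \log{\left(\frac{1600}{729} \right)}.$$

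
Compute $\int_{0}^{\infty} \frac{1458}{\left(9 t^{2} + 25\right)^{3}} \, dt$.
$\frac{729 \pi}{25000}$

Start from the standard arctangent integral
$$J(a) = \int_{0}^{\infty} \frac{2}{a^{2} + t^{2}} \, dt = \frac{\pi}{a}.$$

Differentiating under the integral sign with respect to $a$,
$$\frac{dJ}{da} = \int_{0}^{\infty} - \frac{4 a}{\left(a^{2} + t^{2}\right)^{2}} \, dt = - \frac{\pi}{a^{2}},$$
so $\int_{0}^{\infty} \frac{2}{\left(a^{2} + t^{2}\right)^{2}} \, dt = \frac{\pi}{2 a^{3}}$.

Repeating — each differentiation of $1/(t^2+a^2)^j$ produces $-2ja/(t^2+a^2)^{j+1}$ — and dividing through by $-2ja$ at each step yields, after $2$ differentiations in total,
$$\int_{0}^{\infty} \frac{2}{\left(a^{2} + t^{2}\right)^{3}} \, dt = \frac{3 \pi}{8 a^{5}}.$$

Setting $a = \frac{5}{3}$:
$$I = \frac{729 \pi}{25000}.$$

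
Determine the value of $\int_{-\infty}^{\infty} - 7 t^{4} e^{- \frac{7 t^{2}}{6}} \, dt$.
$- \frac{27 \sqrt{42} \sqrt{\pi}}{49}$

Begin with the known integral
$$J(a) = \int_{-\infty}^{\infty} - 7 e^{- a t^{2}} \, dt = - \frac{7 \sqrt{\pi}}{\sqrt{a}}.$$

Differentiating under the integral sign brings down a factor of $(-t^2)$:
$$\frac{dJ}{da} = \int_{-\infty}^{\infty} 7 t^{2} e^{- a t^{2}} \, dt = \frac{7 \sqrt{\pi}}{2 a^{\frac{3}{2}}}.$$

Repeating twice in total — each differentiation brings down another $(-t^2)$ — gives
$$\frac{d^{2}J}{da^{2}} = \int_{-\infty}^{\infty} - 7 t^{4} e^{- a t^{2}} \, dt = - \frac{21 \sqrt{\pi}}{4 a^{\frac{5}{2}}},$$
and the integrand here is exactly the target integrand, so $I = - \frac{21 \sqrt{\pi}}{4 a^{\frac{5}{2}}}$.

Setting $a = \frac{7}{6}$:
$$I = - \frac{27 \sqrt{42} \sqrt{\pi}}{49}.$$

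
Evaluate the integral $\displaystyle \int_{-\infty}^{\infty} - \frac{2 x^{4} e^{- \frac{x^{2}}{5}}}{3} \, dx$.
$- \frac{25 \sqrt{5} \sqrt{\pi}}{2}$

Start from the elementary integral
$$J(a) = \int_{-\infty}^{\infty} - \frac{2 e^{- a x^{2}}}{3} \, dx = - \frac{2 \sqrt{\pi}}{3 \sqrt{a}}.$$

Differentiating under the integral sign brings down a factor of $(-x^2)$:
$$\frac{dJ}{da} = \int_{-\infty}^{\infty} \frac{2 x^{2} e^{- a x^{2}}}{3} \, dx = \frac{\sqrt{\pi}}{3 a^{\frac{3}{2}}}.$$

Repeating twice in total — each differentiation brings down another $(-x^2)$ — gives
$$\frac{d^{2}J}{da^{2}} = \int_{-\infty}^{\infty} - \frac{2 x^{4} e^{- a x^{2}}}{3} \, dx = - \frac{\sqrt{\pi}}{2 a^{\frac{5}{2}}},$$
and the integrand here is exactly the target integrand, so $I = - \frac{\sqrt{\pi}}{2 a^{\frac{5}{2}}}$.

Setting $a = \frac{1}{5}$:
$$I = - \frac{25 \sqrt{5} \sqrt{\pi}}{2}.$$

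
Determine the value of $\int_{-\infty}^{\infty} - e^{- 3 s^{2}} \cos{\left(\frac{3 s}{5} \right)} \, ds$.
$- \frac{\sqrt{3} \sqrt{\pi}}{3 e^{\frac{3}{100}}}$

Define $I(b) = \int_{-\infty}^{\infty} - e^{- 3 s^{2}} \cos{\left(b s \right)} \, ds$.

Differentiating under the integral sign,
$$I'(b) = \int_{-\infty}^{\infty} s e^{- 3 s^{2}} \sin{\left(b s \right)} \, ds.$$

Integrate $\int_{-\infty}^{\infty} s \sin(b s)\, e^{- 3 s^{2}}\, ds$ by parts with $u = \sin(b s)$ and $dv = s\, e^{- 3 s^{2}}\, ds$, giving $v = - \frac{e^{- 3 s^{2}}}{6}$. The boundary term vanishes and
$$\int_{-\infty}^{\infty} s \sin(b s)\, e^{- 3 s^{2}}\, ds = \frac{b}{6} \int_{-\infty}^{\infty} \cos(b s)\, e^{- 3 s^{2}}\, ds,$$
so $I'(b) = - \frac{b}{6}\, I(b)$.

This is a separable first-order ODE; solving with the initial condition $I(0) = \int_{-\infty}^{\infty} - e^{- 3 s^{2}}\,ds = - \frac{\sqrt{3} \sqrt{\pi}}{3}$ gives
$$I(b) = - \frac{\sqrt{3} \sqrt{\pi} e^{- \frac{b^{2}}{12}}}{3}.$$

Setting $b = \frac{3}{5}$:
$$I = - \frac{\sqrt{3} \sqrt{\pi}}{3 e^{\frac{3}{100}}}.$$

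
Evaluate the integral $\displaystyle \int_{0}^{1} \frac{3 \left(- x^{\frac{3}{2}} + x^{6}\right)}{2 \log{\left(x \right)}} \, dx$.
$\log{\left(\frac{14 \sqrt{70}}{25} \right)}$

Introduce a parameter $a$ in the exponent: let $I(a) = \int_{0}^{1} \frac{3 \left(x^{6} - x^{a}\right)}{2 \log{\left(x \right)}} \, dx$.

Since $\dfrac{\partial}{\partial a}\,x^{a} = x^{a} \ln x$, the $\ln x$ in the denominator cancels and
$$\frac{dI}{da} = \int_{0}^{1} - \frac{3}{2} x^{a} \, dx = - \frac{3}{2} \left[\frac{x^{a+1}}{a+1}\right]_0^1 = - \frac{3}{2 a + 2}.$$

Integrating with respect to $a$ gives $I(a) = - \frac{3 \log{\left(a + 1 \right)}}{2} + \frac{3 \log{\left(7 \right)}}{2} + C$.

At $a = 6$ the integrand is identically $0$, so $I(6) = 0$. The closed form gives $0$, hence $C = 0$.

Setting $a = \frac{3}{2}$:
$$I = \log{\left(\frac{14 \sqrt{70}}{25} \right)}.$$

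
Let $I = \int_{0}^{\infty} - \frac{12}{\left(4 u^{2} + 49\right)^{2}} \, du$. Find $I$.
$- \frac{3 \pi}{686}$

Recall the elementary integral
$$J(a) = \int_{0}^{\infty} - \frac{3}{4 \left(a^{2} + u^{2}\right)} \, du = - \frac{3 \pi}{8 a}.$$

Differentiating under the integral sign with respect to $a$,
$$\frac{dJ}{da} = \int_{0}^{\infty} \frac{3 a}{2 \left(a^{2} + u^{2}\right)^{2}} \, du = \frac{3 \pi}{8 a^{2}},$$
so $\int_{0}^{\infty} - \frac{3}{4 \left(a^{2} + u^{2}\right)^{2}} \, du = - \frac{3 \pi}{16 a^{3}}$.

Setting $a = \frac{7}{2}$:
$$I = - \frac{3 \pi}{686}.$$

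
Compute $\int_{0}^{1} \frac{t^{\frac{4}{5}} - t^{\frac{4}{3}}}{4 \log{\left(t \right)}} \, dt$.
$\log{\left(\frac{105^{\frac{3}{4}}}{35} \right)}$

Introduce a parameter $a$ in the exponent: let $I(a) = \int_{0}^{1} \frac{- t^{\frac{4}{3}} + t^{a}}{4 \log{\left(t \right)}} \, dt$.

Since $\dfrac{\partial}{\partial a}\,t^{a} = t^{a} \ln t$, the $\ln t$ in the denominator cancels and
$$\frac{dI}{da} = \int_{0}^{1} \frac{1}{4} t^{a} \, dt = \frac{1}{4} \left[\frac{t^{a+1}}{a+1}\right]_0^1 = \frac{1}{4 \left(a + 1\right)}.$$

Integrating with respect to $a$ gives $I(a) = \frac{\log{\left(a + 1 \right)}}{4} - \frac{\log{\left(7 \right)}}{4} + \frac{\log{\left(3 \right)}}{4} + C$.

At $a = \frac{4}{3}$ the integrand is identically $0$, so $I(\frac{4}{3}) = 0$. The closed form gives $0$, hence $C = 0$.

Setting $a = \frac{4}{5}$:
$$I = \log{\left(\frac{105^{\frac{3}{4}}}{35} \right)}.$$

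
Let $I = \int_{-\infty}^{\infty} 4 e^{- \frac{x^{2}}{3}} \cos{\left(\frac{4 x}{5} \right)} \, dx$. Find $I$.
$\frac{4 \sqrt{3} \sqrt{\pi}}{e^{\frac{12}{25}}}$

Treat the cosine frequency as a parameter and define $I(b) = \int_{-\infty}^{\infty} 4 e^{- \frac{x^{2}}{3}} \cos{\left(b x \right)} \, dx$.

Differentiating under the integral sign,
$$I'(b) = \int_{-\infty}^{\infty} - 4 x e^{- \frac{x^{2}}{3}} \sin{\left(b x \right)} \, dx.$$

Integrate $\int_{-\infty}^{\infty} x \sin(b x)\, e^{- \frac{x^{2}}{3}}\, dx$ by parts with $u = \sin(b x)$ and $dv = x\, e^{- \frac{x^{2}}{3}}\, dx$, giving $v = - \frac{3 e^{- \frac{x^{2}}{3}}}{2}$. The boundary term vanishes and
$$\int_{-\infty}^{\infty} x \sin(b x)\, e^{- \frac{x^{2}}{3}}\, dx = \frac{3 b}{2} \int_{-\infty}^{\infty} \cos(b x)\, e^{- \frac{x^{2}}{3}}\, dx,$$
so $I'(b) = - \frac{3 b}{2}\, I(b)$.

This is a separable first-order ODE; solving with the initial condition $I(0) = \int_{-\infty}^{\infty} 4 e^{- \frac{x^{2}}{3}}\,dx = 4 \sqrt{3} \sqrt{\pi}$ gives
$$I(b) = 4 \sqrt{3} \sqrt{\pi} e^{- \frac{3 b^{2}}{4}}.$$

Setting $b = \frac{4}{5}$:
$$I = \frac{4 \sqrt{3} \sqrt{\pi}}{e^{\frac{12}{25}}}.$$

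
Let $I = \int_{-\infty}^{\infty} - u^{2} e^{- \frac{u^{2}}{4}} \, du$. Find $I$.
$- 4 \sqrt{\pi}$

Start from the elementary integral
$$J(a) = \int_{-\infty}^{\infty} - e^{- a u^{2}} \, du = - \frac{\sqrt{\pi}}{\sqrt{a}}.$$

Differentiating under the integral sign brings down a factor of $(-u^2)$:
$$\frac{dJ}{da} = \int_{-\infty}^{\infty} u^{2} e^{- a u^{2}} \, du = \frac{\sqrt{\pi}}{2 a^{\frac{3}{2}}}.$$

The integral on the left is $-I$, so $I = - \frac{\sqrt{\pi}}{2 a^{\frac{3}{2}}}$.

Setting $a = \frac{1}{4}$:
$$I = - 4 \sqrt{\pi}.$$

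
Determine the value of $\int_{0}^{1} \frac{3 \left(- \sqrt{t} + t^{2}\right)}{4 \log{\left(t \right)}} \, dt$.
$\frac{3 \log{\left(2 \right)}}{4}$

Consider the one-parameter family: let $I(a) = \int_{0}^{1} \frac{3 \left(- \sqrt{t} + t^{a}\right)}{4 \log{\left(t \right)}} \, dt$.

Since $\dfrac{\partial}{\partial a}\,t^{a} = t^{a} \ln t$, the $\ln t$ in the denominator cancels and
$$\frac{dI}{da} = \int_{0}^{1} \frac{3}{4} t^{a} \, dt = \frac{3}{4} \left[\frac{t^{a+1}}{a+1}\right]_0^1 = \frac{3}{4 \left(a + 1\right)}.$$

Integrating with respect to $a$ gives $I(a) = \log{\left(\frac{2^{\frac{3}{4}} \sqrt[4]{3} \left(a + 1\right)^{\frac{3}{4}}}{3} \right)} + C$.

At $a = \frac{1}{2}$ the integrand is identically $0$, so $I(\frac{1}{2}) = 0$. The closed form gives $0$, hence $C = 0$.

Setting $a = 2$:
$$I = \frac{3 \log{\left(2 \right)}}{4}.$$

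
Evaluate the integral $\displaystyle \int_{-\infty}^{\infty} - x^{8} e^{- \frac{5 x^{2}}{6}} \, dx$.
$- \frac{1701 \sqrt{30} \sqrt{\pi}}{625}$

Start from the elementary integral
$$J(a) = \int_{-\infty}^{\infty} - e^{- a x^{2}} \, dx = - \frac{\sqrt{\pi}}{\sqrt{a}}.$$

Differentiating under the integral sign brings down a factor of $(-x^2)$:
$$\frac{dJ}{da} = \int_{-\infty}^{\infty} x^{2} e^{- a x^{2}} \, dx = \frac{\sqrt{\pi}}{2 a^{\frac{3}{2}}}.$$

Repeating $4$ times in total — each differentiation brings down another $(-x^2)$ — gives
$$\frac{d^{4}J}{da^{4}} = \int_{-\infty}^{\infty} - x^{8} e^{- a x^{2}} \, dx = - \frac{105 \sqrt{\pi}}{16 a^{\frac{9}{2}}},$$
and the integrand here is exactly the target integrand, so $I = - \frac{105 \sqrt{\pi}}{16 a^{\frac{9}{2}}}$.

Setting $a = \frac{5}{6}$:
$$I = - \frac{1701 \sqrt{30} \sqrt{\pi}}{625}.$$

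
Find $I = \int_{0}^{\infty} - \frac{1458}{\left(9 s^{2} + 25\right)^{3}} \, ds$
$- \frac{729 \pi}{25000}$

Start from the standard arctangent integral
$$J(a) = \int_{0}^{\infty} - \frac{2}{a^{2} + s^{2}} \, ds = - \frac{\pi}{a}.$$

Differentiating under the integral sign with respect to $a$,
$$\frac{dJ}{da} = \int_{0}^{\infty} \frac{4 a}{\left(a^{2} + s^{2}\right)^{2}} \, ds = \frac{\pi}{a^{2}},$$
so $\int_{0}^{\infty} - \frac{2}{\left(a^{2} + s^{2}\right)^{2}} \, ds = - \frac{\pi}{2 a^{3}}$.

Repeating — each differentiation of $1/(s^2+a^2)^j$ produces $-2ja/(s^2+a^2)^{j+1}$ — and dividing through by $-2ja$ at each step yields, after $2$ differentiations in total,
$$\int_{0}^{\infty} - \frac{2}{\left(a^{2} + s^{2}\right)^{3}} \, ds = - \frac{3 \pi}{8 a^{5}}.$$

Setting $a = \frac{5}{3}$:
$$I = - \frac{729 \pi}{25000}.$$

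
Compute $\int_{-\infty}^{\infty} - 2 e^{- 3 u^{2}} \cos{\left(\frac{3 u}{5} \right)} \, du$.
$- \frac{2 \sqrt{3} \sqrt{\pi}}{3 e^{\frac{3}{100}}}$

Let $b$ denote the cosine frequency and define $I(b) = \int_{-\infty}^{\infty} - 2 e^{- 3 u^{2}} \cos{\left(b u \right)} \, du$.

Differentiating under the integral sign,
$$I'(b) = \int_{-\infty}^{\infty} 2 u e^{- 3 u^{2}} \sin{\left(b u \right)} \, du.$$

Integrate $\int_{-\infty}^{\infty} u \sin(b u)\, e^{- 3 u^{2}}\, du$ by parts with $w = \sin(b u)$ and $dv = u\, e^{- 3 u^{2}}\, du$, giving $v = - \frac{e^{- 3 u^{2}}}{6}$. The boundary term vanishes and
$$\int_{-\infty}^{\infty} u \sin(b u)\, e^{- 3 u^{2}}\, du = \frac{b}{6} \int_{-\infty}^{\infty} \cos(b u)\, e^{- 3 u^{2}}\, du,$$
so $I'(b) = - \frac{b}{6}\, I(b)$.

This is a separable first-order ODE; solving with the initial condition $I(0) = \int_{-\infty}^{\infty} - 2 e^{- 3 u^{2}}\,du = - \frac{2 \sqrt{3} \sqrt{\pi}}{3}$ gives
$$I(b) = - \frac{2 \sqrt{3} \sqrt{\pi} e^{- \frac{b^{2}}{12}}}{3}.$$

Setting $b = \frac{3}{5}$:
$$I = - \frac{2 \sqrt{3} \sqrt{\pi}}{3 e^{\frac{3}{100}}}.$$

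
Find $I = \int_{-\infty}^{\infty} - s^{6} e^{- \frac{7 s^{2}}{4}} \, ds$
$- \frac{240 \sqrt{7} \sqrt{\pi}}{2401}$

Begin with the known integral
$$J(a) = \int_{-\infty}^{\infty} - e^{- a s^{2}} \, ds = - \frac{\sqrt{\pi}}{\sqrt{a}}.$$

Differentiating under the integral sign brings down a factor of $(-s^2)$:
$$\frac{dJ}{da} = \int_{-\infty}^{\infty} s^{2} e^{- a s^{2}} \, ds = \frac{\sqrt{\pi}}{2 a^{\frac{3}{2}}}.$$

Repeating $3$ times in total — each differentiation brings down another $(-s^2)$ — gives
$$\frac{d^{3}J}{da^{3}} = \int_{-\infty}^{\infty} s^{6} e^{- a s^{2}} \, ds = \frac{15 \sqrt{\pi}}{8 a^{\frac{7}{2}}},$$
and the integrand here is $(-1)^{3}$ times the target integrand, so $I = (-1)^{3}\,\frac{d^{3}J}{da^{3}} = - \frac{15 \sqrt{\pi}}{8 a^{\frac{7}{2}}}$.

Setting $a = \frac{7}{4}$:
$$I = - \frac{240 \sqrt{7} \sqrt{\pi}}{2401}.$$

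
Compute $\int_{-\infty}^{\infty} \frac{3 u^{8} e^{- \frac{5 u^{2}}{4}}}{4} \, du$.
$\frac{504 \sqrt{5} \sqrt{\pi}}{625}$

Begin with the known integral
$$J(a) = \int_{-\infty}^{\infty} \frac{3 e^{- a u^{2}}}{4} \, du = \frac{3 \sqrt{\pi}}{4 \sqrt{a}}.$$

Differentiating under the integral sign brings down a factor of $(-u^2)$:
$$\frac{dJ}{da} = \int_{-\infty}^{\infty} - \frac{3 u^{2} e^{- a u^{2}}}{4} \, du = - \frac{3 \sqrt{\pi}}{8 a^{\frac{3}{2}}}.$$

Repeating $4$ times in total — each differentiation brings down another $(-u^2)$ — gives
$$\frac{d^{4}J}{da^{4}} = \int_{-\infty}^{\infty} \frac{3 u^{8} e^{- a u^{2}}}{4} \, du = \frac{315 \sqrt{\pi}}{64 a^{\frac{9}{2}}},$$
and the integrand here is exactly the target integrand, so $I = \frac{315 \sqrt{\pi}}{64 a^{\frac{9}{2}}}$.

Setting $a = \frac{5}{4}$:
$$I = \frac{504 \sqrt{5} \sqrt{\pi}}{625}.$$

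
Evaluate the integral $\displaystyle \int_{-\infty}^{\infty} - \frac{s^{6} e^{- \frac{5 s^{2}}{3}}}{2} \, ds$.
$- \frac{81 \sqrt{15} \sqrt{\pi}}{2000}$

Begin with the known integral
$$J(a) = \int_{-\infty}^{\infty} - \frac{e^{- a s^{2}}}{2} \, ds = - \frac{\sqrt{\pi}}{2 \sqrt{a}}.$$

Differentiating under the integral sign brings down a factor of $(-s^2)$:
$$\frac{dJ}{da} = \int_{-\infty}^{\infty} \frac{s^{2} e^{- a s^{2}}}{2} \, ds = \frac{\sqrt{\pi}}{4 a^{\frac{3}{2}}}.$$

Repeating $3$ times in total — each differentiation brings down another $(-s^2)$ — gives
$$\frac{d^{3}J}{da^{3}} = \int_{-\infty}^{\infty} \frac{s^{6} e^{- a s^{2}}}{2} \, ds = \frac{15 \sqrt{\pi}}{16 a^{\frac{7}{2}}},$$
and the integrand here is $(-1)^{3}$ times the target integrand, so $I = (-1)^{3}\,\frac{d^{3}J}{da^{3}} = - \frac{15 \sqrt{\pi}}{16 a^{\frac{7}{2}}}$.

Setting $a = \frac{5}{3}$:
$$I = - \frac{81 \sqrt{15} \sqrt{\pi}}{2000}.$$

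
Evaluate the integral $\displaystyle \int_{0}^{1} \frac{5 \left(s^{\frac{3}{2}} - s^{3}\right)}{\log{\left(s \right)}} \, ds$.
$\log{\left(\frac{3125}{32768} \right)}$

Consider the one-parameter family: let $I(a) = \int_{0}^{1} \frac{5 \left(- s^{3} + s^{a}\right)}{\log{\left(s \right)}} \, ds$.

Since $\dfrac{\partial}{\partial a}\,s^{a} = s^{a} \ln s$, the $\ln s$ in the denominator cancels and
$$\frac{dI}{da} = \int_{0}^{1} 5 s^{a} \, ds = 5 \left[\frac{s^{a+1}}{a+1}\right]_0^1 = \frac{5}{a + 1}.$$

Integrating with respect to $a$ gives $I(a) = \log{\left(\frac{\left(a + 1\right)^{5}}{1024} \right)} + C$.

At $a = 3$ the integrand is identically $0$, so $I(3) = 0$. The closed form gives $0$, hence $C = 0$.

Setting $a = \frac{3}{2}$:
$$I = \log{\left(\frac{3125}{32768} \right)}.$$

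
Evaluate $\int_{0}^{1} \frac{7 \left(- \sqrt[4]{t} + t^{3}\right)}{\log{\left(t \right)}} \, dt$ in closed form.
$- \log{\left(\frac{78125}{268435456} \right)}$

Consider the one-parameter family: let $I(a) = \int_{0}^{1} \frac{7 \left(t^{3} - t^{a}\right)}{\log{\left(t \right)}} \, dt$.

Since $\dfrac{\partial}{\partial a}\,t^{a} = t^{a} \ln t$, the $\ln t$ in the denominator cancels and
$$\frac{dI}{da} = \int_{0}^{1} -7 t^{a} \, dt = -7 \left[\frac{t^{a+1}}{a+1}\right]_0^1 = - \frac{7}{a + 1}.$$

Integrating with respect to $a$ gives $I(a) = - \log{\left(\frac{\left(a + 1\right)^{7}}{16384} \right)} + C$.

At $a = 3$ the integrand is identically $0$, so $I(3) = 0$. The closed form gives $0$, hence $C = 0$.

Setting $a = \frac{1}{4}$:
$$I = - \log{\left(\frac{78125}{268435456} \right)}.$$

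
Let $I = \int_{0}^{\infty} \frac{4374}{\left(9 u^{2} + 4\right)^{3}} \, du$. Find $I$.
$\frac{2187 \pi}{256}$

Start from the standard arctangent integral
$$J(a) = \int_{0}^{\infty} \frac{6}{a^{2} + u^{2}} \, du = \frac{3 \pi}{a}.$$

Differentiating under the integral sign with respect to $a$,
$$\frac{dJ}{da} = \int_{0}^{\infty} - \frac{12 a}{\left(a^{2} + u^{2}\right)^{2}} \, du = - \frac{3 \pi}{a^{2}},$$
so $\int_{0}^{\infty} \frac{6}{\left(a^{2} + u^{2}\right)^{2}} \, du = \frac{3 \pi}{2 a^{3}}$.

Repeating — each differentiation of $1/(u^2+a^2)^j$ produces $-2ja/(u^2+a^2)^{j+1}$ — and dividing through by $-2ja$ at each step yields, after $2$ differentiations in total,
$$\int_{0}^{\infty} \frac{6}{\left(a^{2} + u^{2}\right)^{3}} \, du = \frac{9 \pi}{8 a^{5}}.$$

Setting $a = \frac{2}{3}$:
$$I = \frac{2187 \pi}{256}.$$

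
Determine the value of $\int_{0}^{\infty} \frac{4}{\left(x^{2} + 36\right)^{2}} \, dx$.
$\frac{\pi}{216}$

Start from the standard arctangent integral
$$J(a) = \int_{0}^{\infty} \frac{4}{a^{2} + x^{2}} \, dx = \frac{2 \pi}{a}.$$

Differentiating under the integral sign with respect to $a$,
$$\frac{dJ}{da} = \int_{0}^{\infty} - \frac{8 a}{\left(a^{2} + x^{2}\right)^{2}} \, dx = - \frac{2 \pi}{a^{2}},$$
so $\int_{0}^{\infty} \frac{4}{\left(a^{2} + x^{2}\right)^{2}} \, dx = \frac{\pi}{a^{3}}$.

Setting $a = 6$:
$$I = \frac{\pi}{216}.$$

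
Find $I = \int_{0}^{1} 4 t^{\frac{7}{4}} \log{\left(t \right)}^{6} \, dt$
$\frac{47185920}{19487171}$

Start from the elementary integral
$$J(a) = \int_{0}^{1} 4 t^{a} \, dt = \frac{4}{a + 1}.$$

Differentiating under the integral sign brings down a factor of $\ln t$:
$$\frac{dJ}{da} = \int_{0}^{1} 4 t^{a} \log{\left(t \right)} \, dt = - \frac{4}{\left(a + 1\right)^{2}}.$$

Repeating $6$ times in total — each differentiation brings down another $\ln t$ — gives
$$\frac{d^{6}J}{da^{6}} = \int_{0}^{1} 4 t^{a} \log{\left(t \right)}^{6} \, dt = \frac{2880}{\left(a + 1\right)^{7}},$$
and the integrand here is exactly the target integrand, so $I = \frac{2880}{\left(a + 1\right)^{7}}$.

Setting $a = \frac{7}{4}$:
$$I = \frac{47185920}{19487171}.$$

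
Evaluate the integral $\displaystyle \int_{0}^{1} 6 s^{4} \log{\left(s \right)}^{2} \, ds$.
$\frac{12}{125}$

Begin with the known integral
$$J(a) = \int_{0}^{1} 6 s^{a} \, ds = \frac{6}{a + 1}.$$

Differentiating under the integral sign brings down a factor of $\ln s$:
$$\frac{dJ}{da} = \int_{0}^{1} 6 s^{a} \log{\left(s \right)} \, ds = - \frac{6}{\left(a + 1\right)^{2}}.$$

Repeating twice in total — each differentiation brings down another $\ln s$ — gives
$$\frac{d^{2}J}{da^{2}} = \int_{0}^{1} 6 s^{a} \log{\left(s \right)}^{2} \, ds = \frac{12}{\left(a + 1\right)^{3}},$$
and the integrand here is exactly the target integrand, so $I = \frac{12}{\left(a + 1\right)^{3}}$.

Setting $a = 4$:
$$I = \frac{12}{125}.$$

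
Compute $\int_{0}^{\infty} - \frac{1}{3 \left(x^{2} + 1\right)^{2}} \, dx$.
$- \frac{\pi}{12}$

Recall the elementary integral
$$J(a) = \int_{0}^{\infty} - \frac{1}{3 \left(a^{2} + x^{2}\right)} \, dx = - \frac{\pi}{6 a}.$$

Differentiating under the integral sign with respect to $a$,
$$\frac{dJ}{da} = \int_{0}^{\infty} \frac{2 a}{3 \left(a^{2} + x^{2}\right)^{2}} \, dx = \frac{\pi}{6 a^{2}},$$
so $\int_{0}^{\infty} - \frac{1}{3 \left(a^{2} + x^{2}\right)^{2}} \, dx = - \frac{\pi}{12 a^{3}}$.

Setting $a = 1$:
$$I = - \frac{\pi}{12}.$$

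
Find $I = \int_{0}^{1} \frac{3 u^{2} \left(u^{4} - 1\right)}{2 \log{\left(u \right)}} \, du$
$\log{\left(\frac{7 \sqrt{21}}{9} \right)}$

Introduce a parameter $a$ in the exponent: let $I(a) = \int_{0}^{1} \frac{3 \left(- u^{2} + u^{a}\right)}{2 \log{\left(u \right)}} \, du$.

Since $\dfrac{\partial}{\partial a}\,u^{a} = u^{a} \ln u$, the $\ln u$ in the denominator cancels and
$$\frac{dI}{da} = \int_{0}^{1} \frac{3}{2} u^{a} \, du = \frac{3}{2} \left[\frac{u^{a+1}}{a+1}\right]_0^1 = \frac{3}{2 \left(a + 1\right)}.$$

Integrating with respect to $a$ gives $I(a) = \frac{3 \log{\left(a + 1 \right)}}{2} - \frac{3 \log{\left(3 \right)}}{2} + C$.

At $a = 2$ the integrand is identically $0$, so $I(2) = 0$. The closed form gives $0$, hence $C = 0$.

Setting $a = 6$:
$$I = \log{\left(\frac{7 \sqrt{21}}{9} \right)}.$$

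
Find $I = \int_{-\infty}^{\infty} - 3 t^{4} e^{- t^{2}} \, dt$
$- \frac{9 \sqrt{\pi}}{4}$

Consider the simpler parametrised integral
$$J(a) = \int_{-\infty}^{\infty} - 3 e^{- a t^{2}} \, dt = - \frac{3 \sqrt{\pi}}{\sqrt{a}}.$$

Differentiating under the integral sign brings down a factor of $(-t^2)$:
$$\frac{dJ}{da} = \int_{-\infty}^{\infty} 3 t^{2} e^{- a t^{2}} \, dt = \frac{3 \sqrt{\pi}}{2 a^{\frac{3}{2}}}.$$

Repeating twice in total — each differentiation brings down another $(-t^2)$ — gives
$$\frac{d^{2}J}{da^{2}} = \int_{-\infty}^{\infty} - 3 t^{4} e^{- a t^{2}} \, dt = - \frac{9 \sqrt{\pi}}{4 a^{\frac{5}{2}}},$$
and the integrand here is exactly the target integrand, so $I = - \frac{9 \sqrt{\pi}}{4 a^{\frac{5}{2}}}$.

Setting $a = 1$:
$$I = - \frac{9 \sqrt{\pi}}{4}.$$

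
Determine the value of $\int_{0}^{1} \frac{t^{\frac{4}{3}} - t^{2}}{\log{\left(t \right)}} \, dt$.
$\log{\left(\frac{7}{9} \right)}$

Introduce a parameter $a$ in the exponent: let $I(a) = \int_{0}^{1} \frac{- t^{2} + t^{a}}{\log{\left(t \right)}} \, dt$.

Since $\dfrac{\partial}{\partial a}\,t^{a} = t^{a} \ln t$, the $\ln t$ in the denominator cancels and
$$\frac{dI}{da} = \int_{0}^{1} t^{a} \, dt = \left[\frac{t^{a+1}}{a+1}\right]_0^1 = \frac{1}{a + 1}.$$

Integrating with respect to $a$ gives $I(a) = \log{\left(\frac{a}{3} + \frac{1}{3} \right)} + C$.

At $a = 2$ the integrand is identically $0$, so $I(2) = 0$. The closed form gives $0$, hence $C = 0$.

Setting $a = \frac{4}{3}$:
$$I = \log{\left(\frac{7}{9} \right)}.$$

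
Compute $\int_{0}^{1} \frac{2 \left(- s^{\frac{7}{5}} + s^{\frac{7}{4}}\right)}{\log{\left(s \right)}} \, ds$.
$\log{\left(\frac{3025}{2304} \right)}$

Replace the exponent $\frac{7}{4}$ by a parameter $a$: let $I(a) = \int_{0}^{1} \frac{2 \left(- s^{\frac{7}{5}} + s^{a}\right)}{\log{\left(s \right)}} \, ds$.

Since $\dfrac{\partial}{\partial a}\,s^{a} = s^{a} \ln s$, the $\ln s$ in the denominator cancels and
$$\frac{dI}{da} = \int_{0}^{1} 2 s^{a} \, ds = 2 \left[\frac{s^{a+1}}{a+1}\right]_0^1 = \frac{2}{a + 1}.$$

Integrating with respect to $a$ gives $I(a) = \log{\left(\frac{25 \left(a + 1\right)^{2}}{144} \right)} + C$.

At $a = \frac{7}{5}$ the integrand is identically $0$, so $I(\frac{7}{5}) = 0$. The closed form gives $0$, hence $C = 0$.

Setting $a = \frac{7}{4}$:
$$I = \log{\left(\frac{3025}{2304} \right)}.$$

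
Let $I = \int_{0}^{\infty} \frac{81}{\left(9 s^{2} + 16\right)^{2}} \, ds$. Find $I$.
$\frac{27 \pi}{256}$

Begin with the known result
$$J(a) = \int_{0}^{\infty} \frac{1}{a^{2} + s^{2}} \, ds = \frac{\pi}{2 a}.$$

Differentiating under the integral sign with respect to $a$,
$$\frac{dJ}{da} = \int_{0}^{\infty} - \frac{2 a}{\left(a^{2} + s^{2}\right)^{2}} \, ds = - \frac{\pi}{2 a^{2}},$$
so $\int_{0}^{\infty} \frac{1}{\left(a^{2} + s^{2}\right)^{2}} \, ds = \frac{\pi}{4 a^{3}}$.

Setting $a = \frac{4}{3}$:
$$I = \frac{27 \pi}{256}.$$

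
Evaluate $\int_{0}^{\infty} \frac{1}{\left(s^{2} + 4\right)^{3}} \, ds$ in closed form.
$\frac{3 \pi}{512}$

Start from the standard arctangent integral
$$J(a) = \int_{0}^{\infty} \frac{1}{a^{2} + s^{2}} \, ds = \frac{\pi}{2 a}.$$

Differentiating under the integral sign with respect to $a$,
$$\frac{dJ}{da} = \int_{0}^{\infty} - \frac{2 a}{\left(a^{2} + s^{2}\right)^{2}} \, ds = - \frac{\pi}{2 a^{2}},$$
so $\int_{0}^{\infty} \frac{1}{\left(a^{2} + s^{2}\right)^{2}} \, ds = \frac{\pi}{4 a^{3}}$.

Repeating — each differentiation of $1/(s^2+a^2)^j$ produces $-2ja/(s^2+a^2)^{j+1}$ — and dividing through by $-2ja$ at each step yields, after $2$ differentiations in total,
$$\int_{0}^{\infty} \frac{1}{\left(a^{2} + s^{2}\right)^{3}} \, ds = \frac{3 \pi}{16 a^{5}}.$$

Setting $a = 2$:
$$I = \frac{3 \pi}{512}.$$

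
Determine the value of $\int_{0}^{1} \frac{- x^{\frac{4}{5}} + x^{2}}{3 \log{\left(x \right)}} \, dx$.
$- \frac{\log{\left(3 \right)}}{3} + \frac{\log{\left(5 \right)}}{3}$

Introduce a parameter $a$ in the exponent: let $I(a) = \int_{0}^{1} \frac{x^{2} - x^{a}}{3 \log{\left(x \right)}} \, dx$.

Since $\dfrac{\partial}{\partial a}\,x^{a} = x^{a} \ln x$, the $\ln x$ in the denominator cancels and
$$\frac{dI}{da} = \int_{0}^{1} - \frac{1}{3} x^{a} \, dx = - \frac{1}{3} \left[\frac{x^{a+1}}{a+1}\right]_0^1 = - \frac{1}{3 a + 3}.$$

Integrating with respect to $a$ gives $I(a) = - \frac{\log{\left(a + 1 \right)}}{3} + \frac{\log{\left(3 \right)}}{3} + C$.

At $a = 2$ the integrand is identically $0$, so $I(2) = 0$. The closed form gives $0$, hence $C = 0$.

Setting $a = \frac{4}{5}$:
$$I = - \frac{\log{\left(3 \right)}}{3} + \frac{\log{\left(5 \right)}}{3}.$$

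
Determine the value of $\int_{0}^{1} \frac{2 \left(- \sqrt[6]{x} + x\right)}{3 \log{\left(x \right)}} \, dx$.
$\log{\left(\frac{2 \sqrt[3]{126}}{7} \right)}$

Introduce a parameter $a$ in the exponent: let $I(a) = \int_{0}^{1} \frac{2 \left(x - x^{a}\right)}{3 \log{\left(x \right)}} \, dx$.

Since $\dfrac{\partial}{\partial a}\,x^{a} = x^{a} \ln x$, the $\ln x$ in the denominator cancels and
$$\frac{dI}{da} = \int_{0}^{1} - \frac{2}{3} x^{a} \, dx = - \frac{2}{3} \left[\frac{x^{a+1}}{a+1}\right]_0^1 = - \frac{2}{3 a + 3}.$$

Integrating with respect to $a$ gives $I(a) = - \frac{2 \log{\left(a + 1 \right)}}{3} + \frac{2 \log{\left(2 \right)}}{3} + C$.

At $a = 1$ the integrand is identically $0$, so $I(1) = 0$. The closed form gives $0$, hence $C = 0$.

Setting $a = \frac{1}{6}$:
$$I = \log{\left(\frac{2 \sqrt[3]{126}}{7} \right)}.$$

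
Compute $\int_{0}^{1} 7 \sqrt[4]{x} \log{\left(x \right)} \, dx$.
$- \frac{112}{25}$

Start from the elementary integral
$$J(a) = \int_{0}^{1} 7 x^{a} \, dx = \frac{7}{a + 1}.$$

Differentiating under the integral sign brings down a factor of $\ln x$:
$$\frac{dJ}{da} = \int_{0}^{1} 7 x^{a} \log{\left(x \right)} \, dx = - \frac{7}{\left(a + 1\right)^{2}}.$$

The integral on the left is $I$, so $I = - \frac{7}{\left(a + 1\right)^{2}}$.

Setting $a = \frac{1}{4}$:
$$I = - \frac{112}{25}.$$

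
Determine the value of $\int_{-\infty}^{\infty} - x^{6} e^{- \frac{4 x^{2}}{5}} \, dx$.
$- \frac{1875 \sqrt{5} \sqrt{\pi}}{1024}$

Consider the simpler parametrised integral
$$J(a) = \int_{-\infty}^{\infty} - e^{- a x^{2}} \, dx = - \frac{\sqrt{\pi}}{\sqrt{a}}.$$

Differentiating under the integral sign brings down a factor of $(-x^2)$:
$$\frac{dJ}{da} = \int_{-\infty}^{\infty} x^{2} e^{- a x^{2}} \, dx = \frac{\sqrt{\pi}}{2 a^{\frac{3}{2}}}.$$

Repeating $3$ times in total — each differentiation brings down another $(-x^2)$ — gives
$$\frac{d^{3}J}{da^{3}} = \int_{-\infty}^{\infty} x^{6} e^{- a x^{2}} \, dx = \frac{15 \sqrt{\pi}}{8 a^{\frac{7}{2}}},$$
and the integrand here is $(-1)^{3}$ times the target integrand, so $I = (-1)^{3}\,\frac{d^{3}J}{da^{3}} = - \frac{15 \sqrt{\pi}}{8 a^{\frac{7}{2}}}$.

Setting $a = \frac{4}{5}$:
$$I = - \frac{1875 \sqrt{5} \sqrt{\pi}}{1024}.$$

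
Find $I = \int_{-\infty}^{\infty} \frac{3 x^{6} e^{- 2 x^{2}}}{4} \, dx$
$\frac{45 \sqrt{2} \sqrt{\pi}}{512}$

Consider the simpler parametrised integral
$$J(a) = \int_{-\infty}^{\infty} \frac{3 e^{- a x^{2}}}{4} \, dx = \frac{3 \sqrt{\pi}}{4 \sqrt{a}}.$$

Differentiating under the integral sign brings down a factor of $(-x^2)$:
$$\frac{dJ}{da} = \int_{-\infty}^{\infty} - \frac{3 x^{2} e^{- a x^{2}}}{4} \, dx = - \frac{3 \sqrt{\pi}}{8 a^{\frac{3}{2}}}.$$

Repeating $3$ times in total — each differentiation brings down another $(-x^2)$ — gives
$$\frac{d^{3}J}{da^{3}} = \int_{-\infty}^{\infty} - \frac{3 x^{6} e^{- a x^{2}}}{4} \, dx = - \frac{45 \sqrt{\pi}}{32 a^{\frac{7}{2}}},$$
and the integrand here is $(-1)^{3}$ times the target integrand, so $I = (-1)^{3}\,\frac{d^{3}J}{da^{3}} = \frac{45 \sqrt{\pi}}{32 a^{\frac{7}{2}}}$.

Setting $a = 2$:
$$I = \frac{45 \sqrt{2} \sqrt{\pi}}{512}.$$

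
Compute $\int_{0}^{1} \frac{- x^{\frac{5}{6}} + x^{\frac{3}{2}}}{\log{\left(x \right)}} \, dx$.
$\log{\left(\frac{15}{11} \right)}$

Introduce a parameter $a$ in the exponent: let $I(a) = \int_{0}^{1} \frac{- x^{\frac{5}{6}} + x^{a}}{\log{\left(x \right)}} \, dx$.

Since $\dfrac{\partial}{\partial a}\,x^{a} = x^{a} \ln x$, the $\ln x$ in the denominator cancels and
$$\frac{dI}{da} = \int_{0}^{1} x^{a} \, dx = \left[\frac{x^{a+1}}{a+1}\right]_0^1 = \frac{1}{a + 1}.$$

Integrating with respect to $a$ gives $I(a) = \log{\left(\frac{6 a}{11} + \frac{6}{11} \right)} + C$.

At $a = \frac{5}{6}$ the integrand is identically $0$, so $I(\frac{5}{6}) = 0$. The closed form gives $0$, hence $C = 0$.

Setting $a = \frac{3}{2}$:
$$I = \log{\left(\frac{15}{11} \right)}.$$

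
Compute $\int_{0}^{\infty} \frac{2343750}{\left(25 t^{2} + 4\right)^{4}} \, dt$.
$\frac{1171875 \pi}{2048}$

Start from the standard arctangent integral
$$J(a) = \int_{0}^{\infty} \frac{6}{a^{2} + t^{2}} \, dt = \frac{3 \pi}{a}.$$

Differentiating under the integral sign with respect to $a$,
$$\frac{dJ}{da} = \int_{0}^{\infty} - \frac{12 a}{\left(a^{2} + t^{2}\right)^{2}} \, dt = - \frac{3 \pi}{a^{2}},$$
so $\int_{0}^{\infty} \frac{6}{\left(a^{2} + t^{2}\right)^{2}} \, dt = \frac{3 \pi}{2 a^{3}}$.

Repeating — each differentiation of $1/(t^2+a^2)^j$ produces $-2ja/(t^2+a^2)^{j+1}$ — and dividing through by $-2ja$ at each step yields, after $3$ differentiations in total,
$$\int_{0}^{\infty} \frac{6}{\left(a^{2} + t^{2}\right)^{4}} \, dt = \frac{15 \pi}{16 a^{7}}.$$

Setting $a = \frac{2}{5}$:
$$I = \frac{1171875 \pi}{2048}.$$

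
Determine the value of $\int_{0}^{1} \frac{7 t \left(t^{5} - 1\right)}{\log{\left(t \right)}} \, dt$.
$\log{\left(\frac{823543}{128} \right)}$

Introduce a parameter $a$ in the exponent: let $I(a) = \int_{0}^{1} \frac{7 \left(t^{6} - t^{a}\right)}{\log{\left(t \right)}} \, dt$.

Since $\dfrac{\partial}{\partial a}\,t^{a} = t^{a} \ln t$, the $\ln t$ in the denominator cancels and
$$\frac{dI}{da} = \int_{0}^{1} -7 t^{a} \, dt = -7 \left[\frac{t^{a+1}}{a+1}\right]_0^1 = - \frac{7}{a + 1}.$$

Integrating with respect to $a$ gives $I(a) = \log{\left(\frac{823543}{\left(a + 1\right)^{7}} \right)} + C$.

At $a = 6$ the integrand is identically $0$, so $I(6) = 0$. The closed form gives $0$, hence $C = 0$.

Setting $a = 1$:
$$I = \log{\left(\frac{823543}{128} \right)}.$$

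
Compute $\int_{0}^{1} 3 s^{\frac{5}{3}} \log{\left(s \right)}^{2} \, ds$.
$\frac{81}{256}$

Consider the simpler parametrised integral
$$J(a) = \int_{0}^{1} 3 s^{a} \, ds = \frac{3}{a + 1}.$$

Differentiating under the integral sign brings down a factor of $\ln s$:
$$\frac{dJ}{da} = \int_{0}^{1} 3 s^{a} \log{\left(s \right)} \, ds = - \frac{3}{\left(a + 1\right)^{2}}.$$

Repeating twice in total — each differentiation brings down another $\ln s$ — gives
$$\frac{d^{2}J}{da^{2}} = \int_{0}^{1} 3 s^{a} \log{\left(s \right)}^{2} \, ds = \frac{6}{\left(a + 1\right)^{3}},$$
and the integrand here is exactly the target integrand, so $I = \frac{6}{\left(a + 1\right)^{3}}$.

Setting $a = \frac{5}{3}$:
$$I = \frac{81}{256}.$$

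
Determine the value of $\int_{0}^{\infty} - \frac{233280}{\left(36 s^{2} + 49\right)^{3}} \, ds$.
$- \frac{7290 \pi}{16807}$

Start from the standard arctangent integral
$$J(a) = \int_{0}^{\infty} - \frac{5}{a^{2} + s^{2}} \, ds = - \frac{5 \pi}{2 a}.$$

Differentiating under the integral sign with respect to $a$,
$$\frac{dJ}{da} = \int_{0}^{\infty} \frac{10 a}{\left(a^{2} + s^{2}\right)^{2}} \, ds = \frac{5 \pi}{2 a^{2}},$$
so $\int_{0}^{\infty} - \frac{5}{\left(a^{2} + s^{2}\right)^{2}} \, ds = - \frac{5 \pi}{4 a^{3}}$.

Repeating — each differentiation of $1/(s^2+a^2)^j$ produces $-2ja/(s^2+a^2)^{j+1}$ — and dividing through by $-2ja$ at each step yields, after $2$ differentiations in total,
$$\int_{0}^{\infty} - \frac{5}{\left(a^{2} + s^{2}\right)^{3}} \, ds = - \frac{15 \pi}{16 a^{5}}.$$

Setting $a = \frac{7}{6}$:
$$I = - \frac{7290 \pi}{16807}.$$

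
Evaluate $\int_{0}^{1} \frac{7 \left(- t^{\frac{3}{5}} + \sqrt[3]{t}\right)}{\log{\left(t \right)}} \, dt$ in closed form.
$\log{\left(\frac{78125}{279936} \right)}$

Replace the exponent $\frac{1}{3}$ by a parameter $a$: let $I(a) = \int_{0}^{1} \frac{7 \left(- t^{\frac{3}{5}} + t^{a}\right)}{\log{\left(t \right)}} \, dt$.

Since $\dfrac{\partial}{\partial a}\,t^{a} = t^{a} \ln t$, the $\ln t$ in the denominator cancels and
$$\frac{dI}{da} = \int_{0}^{1} 7 t^{a} \, dt = 7 \left[\frac{t^{a+1}}{a+1}\right]_0^1 = \frac{7}{a + 1}.$$

Integrating with respect to $a$ gives $I(a) = \log{\left(\frac{78125 \left(a + 1\right)^{7}}{2097152} \right)} + C$.

At $a = \frac{3}{5}$ the integrand is identically $0$, so $I(\frac{3}{5}) = 0$. The closed form gives $0$, hence $C = 0$.

Setting $a = \frac{1}{3}$:
$$I = \log{\left(\frac{78125}{279936} \right)}.$$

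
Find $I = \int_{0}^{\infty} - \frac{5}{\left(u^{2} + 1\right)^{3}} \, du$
$- \frac{15 \pi}{16}$

Start from the standard arctangent integral
$$J(a) = \int_{0}^{\infty} - \frac{5}{a^{2} + u^{2}} \, du = - \frac{5 \pi}{2 a}.$$

Differentiating under the integral sign with respect to $a$,
$$\frac{dJ}{da} = \int_{0}^{\infty} \frac{10 a}{\left(a^{2} + u^{2}\right)^{2}} \, du = \frac{5 \pi}{2 a^{2}},$$
so $\int_{0}^{\infty} - \frac{5}{\left(a^{2} + u^{2}\right)^{2}} \, du = - \frac{5 \pi}{4 a^{3}}$.

Repeating — each differentiation of $1/(u^2+a^2)^j$ produces $-2ja/(u^2+a^2)^{j+1}$ — and dividing through by $-2ja$ at each step yields, after $2$ differentiations in total,
$$\int_{0}^{\infty} - \frac{5}{\left(a^{2} + u^{2}\right)^{3}} \, du = - \frac{15 \pi}{16 a^{5}}.$$

Setting $a = 1$:
$$I = - \frac{15 \pi}{16}.$$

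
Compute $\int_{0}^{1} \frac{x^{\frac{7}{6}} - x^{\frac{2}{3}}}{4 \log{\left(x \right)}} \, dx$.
$- \frac{\log{\left(10 \right)}}{4} + \frac{\log{\left(13 \right)}}{4}$

Introduce a parameter $a$ in the exponent: let $I(a) = \int_{0}^{1} \frac{- x^{\frac{2}{3}} + x^{a}}{4 \log{\left(x \right)}} \, dx$.

Since $\dfrac{\partial}{\partial a}\,x^{a} = x^{a} \ln x$, the $\ln x$ in the denominator cancels and
$$\frac{dI}{da} = \int_{0}^{1} \frac{1}{4} x^{a} \, dx = \frac{1}{4} \left[\frac{x^{a+1}}{a+1}\right]_0^1 = \frac{1}{4 \left(a + 1\right)}.$$

Integrating with respect to $a$ gives $I(a) = \frac{\log{\left(a + 1 \right)}}{4} - \frac{\log{\left(5 \right)}}{4} + \frac{\log{\left(3 \right)}}{4} + C$.

At $a = \frac{2}{3}$ the integrand is identically $0$, so $I(\frac{2}{3}) = 0$. The closed form gives $0$, hence $C = 0$.

Setting $a = \frac{7}{6}$:
$$I = - \frac{\log{\left(10 \right)}}{4} + \frac{\log{\left(13 \right)}}{4}.$$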